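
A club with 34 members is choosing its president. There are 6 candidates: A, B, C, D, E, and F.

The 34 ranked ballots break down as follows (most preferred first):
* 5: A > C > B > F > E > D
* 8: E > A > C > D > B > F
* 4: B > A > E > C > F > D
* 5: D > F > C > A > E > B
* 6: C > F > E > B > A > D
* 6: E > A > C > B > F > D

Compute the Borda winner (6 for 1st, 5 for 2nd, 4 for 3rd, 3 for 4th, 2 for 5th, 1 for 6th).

C

A: 5×6 + 8×5 + 4×5 + 5×3 + 6×2 + 6×5 = 147
B: 5×4 + 8×2 + 4×6 + 5×1 + 6×3 + 6×3 = 101
C: 5×5 + 8×4 + 4×3 + 5×4 + 6×6 + 6×4 = 149
D: 5×1 + 8×3 + 4×1 + 5×6 + 6×1 + 6×1 = 75
E: 5×2 + 8×6 + 4×4 + 5×2 + 6×4 + 6×6 = 144
F: 5×3 + 8×1 + 4×2 + 5×5 + 6×5 + 6×2 = 98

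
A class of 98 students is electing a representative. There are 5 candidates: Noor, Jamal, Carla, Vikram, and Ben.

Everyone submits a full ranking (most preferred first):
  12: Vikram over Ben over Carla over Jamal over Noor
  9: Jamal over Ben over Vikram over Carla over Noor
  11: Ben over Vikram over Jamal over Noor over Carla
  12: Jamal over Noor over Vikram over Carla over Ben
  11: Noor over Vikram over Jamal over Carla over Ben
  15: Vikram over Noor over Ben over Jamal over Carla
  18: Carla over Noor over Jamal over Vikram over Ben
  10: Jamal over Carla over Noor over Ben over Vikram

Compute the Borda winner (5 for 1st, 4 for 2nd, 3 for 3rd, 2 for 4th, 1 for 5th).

Vikram

Noor: 12×1 + 9×1 + 11×2 + 12×4 + 11×5 + 15×4 + 18×4 + 10×3 = 308
Jamal: 12×2 + 9×5 + 11×3 + 12×5 + 11×3 + 15×2 + 18×3 + 10×5 = 329
Carla: 12×3 + 9×2 + 11×1 + 12×2 + 11×2 + 15×1 + 18×5 + 10×4 = 256
Vikram: 12×5 + 9×3 + 11×4 + 12×3 + 11×4 + 15×5 + 18×2 + 10×1 = 332
Ben: 12×4 + 9×4 + 11×5 + 12×1 + 11×1 + 15×3 + 18×1 + 10×2 = 245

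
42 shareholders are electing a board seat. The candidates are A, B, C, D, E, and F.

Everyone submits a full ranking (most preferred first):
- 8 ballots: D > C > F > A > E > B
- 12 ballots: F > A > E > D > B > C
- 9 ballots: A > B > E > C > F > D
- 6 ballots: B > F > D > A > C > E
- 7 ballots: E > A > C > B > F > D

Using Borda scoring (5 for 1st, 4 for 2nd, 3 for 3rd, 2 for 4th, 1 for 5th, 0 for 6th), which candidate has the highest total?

A: 8×2 + 12×4 + 9×5 + 6×2 + 7×4 = 149
B: 8×0 + 12×1 + 9×4 + 6×5 + 7×2 = 92
C: 8×4 + 12×0 + 9×2 + 6×1 + 7×3 = 77
D: 8×5 + 12×2 + 9×0 + 6×3 + 7×0 = 82
E: 8×1 + 12×3 + 9×3 + 6×0 + 7×5 = 106
F: 8×3 + 12×5 + 9×1 + 6×4 + 7×1 = 124

A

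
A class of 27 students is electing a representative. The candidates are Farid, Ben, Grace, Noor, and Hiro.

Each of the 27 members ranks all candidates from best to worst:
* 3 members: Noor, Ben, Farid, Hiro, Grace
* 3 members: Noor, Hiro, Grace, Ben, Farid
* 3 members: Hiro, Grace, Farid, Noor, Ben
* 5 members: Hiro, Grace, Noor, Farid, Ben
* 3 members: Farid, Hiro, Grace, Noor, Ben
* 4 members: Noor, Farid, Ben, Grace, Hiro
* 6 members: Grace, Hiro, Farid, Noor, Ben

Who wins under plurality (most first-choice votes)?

Noor

First-place votes: Farid 3, Ben 0, Grace 6, Noor 10, Hiro 8.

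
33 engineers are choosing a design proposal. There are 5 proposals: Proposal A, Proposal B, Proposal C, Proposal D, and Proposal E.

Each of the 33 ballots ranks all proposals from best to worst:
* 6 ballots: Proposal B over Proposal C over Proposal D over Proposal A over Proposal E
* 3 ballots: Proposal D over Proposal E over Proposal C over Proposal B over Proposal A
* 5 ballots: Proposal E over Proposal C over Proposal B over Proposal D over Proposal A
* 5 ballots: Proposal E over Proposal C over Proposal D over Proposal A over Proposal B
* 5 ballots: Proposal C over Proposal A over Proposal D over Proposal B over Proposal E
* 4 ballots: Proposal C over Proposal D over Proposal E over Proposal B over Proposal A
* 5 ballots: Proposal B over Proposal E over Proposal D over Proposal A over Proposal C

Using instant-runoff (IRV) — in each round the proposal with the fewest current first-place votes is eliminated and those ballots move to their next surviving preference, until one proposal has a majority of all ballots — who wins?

Round 1: Proposal A 0, Proposal B 11, Proposal C 9, Proposal D 3, Proposal E 10. Proposal A eliminated.
Round 2: Proposal B 11, Proposal C 9, Proposal D 3, Proposal E 10. Proposal D eliminated.
Round 3: Proposal B 11, Proposal C 9, Proposal E 13. Proposal C eliminated.
Round 4: Proposal B 16, Proposal E 17. Proposal E has a majority (≥17).

Proposal E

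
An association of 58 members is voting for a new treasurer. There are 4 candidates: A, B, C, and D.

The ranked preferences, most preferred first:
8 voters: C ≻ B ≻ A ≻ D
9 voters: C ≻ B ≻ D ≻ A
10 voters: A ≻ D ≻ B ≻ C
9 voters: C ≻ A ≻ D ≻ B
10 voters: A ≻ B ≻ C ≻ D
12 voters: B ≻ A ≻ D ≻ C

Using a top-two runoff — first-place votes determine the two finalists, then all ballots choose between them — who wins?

A

Round 1 first-place votes: A 20, B 12, C 26, D 0. C and A advance.
Runoff: C is ranked above A on 26 ballots, A above C on 32.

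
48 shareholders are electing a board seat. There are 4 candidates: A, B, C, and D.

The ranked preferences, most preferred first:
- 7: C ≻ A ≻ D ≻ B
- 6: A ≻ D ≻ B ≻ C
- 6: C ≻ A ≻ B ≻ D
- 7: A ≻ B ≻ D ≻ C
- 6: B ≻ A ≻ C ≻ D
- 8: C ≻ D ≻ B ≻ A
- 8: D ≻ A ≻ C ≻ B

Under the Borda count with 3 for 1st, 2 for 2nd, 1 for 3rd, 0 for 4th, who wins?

A

A: 7×2 + 6×3 + 6×2 + 7×3 + 6×2 + 8×0 + 8×2 = 93
B: 7×0 + 6×1 + 6×1 + 7×2 + 6×3 + 8×1 + 8×0 = 52
C: 7×3 + 6×0 + 6×3 + 7×0 + 6×1 + 8×3 + 8×1 = 77
D: 7×1 + 6×2 + 6×0 + 7×1 + 6×0 + 8×2 + 8×3 = 66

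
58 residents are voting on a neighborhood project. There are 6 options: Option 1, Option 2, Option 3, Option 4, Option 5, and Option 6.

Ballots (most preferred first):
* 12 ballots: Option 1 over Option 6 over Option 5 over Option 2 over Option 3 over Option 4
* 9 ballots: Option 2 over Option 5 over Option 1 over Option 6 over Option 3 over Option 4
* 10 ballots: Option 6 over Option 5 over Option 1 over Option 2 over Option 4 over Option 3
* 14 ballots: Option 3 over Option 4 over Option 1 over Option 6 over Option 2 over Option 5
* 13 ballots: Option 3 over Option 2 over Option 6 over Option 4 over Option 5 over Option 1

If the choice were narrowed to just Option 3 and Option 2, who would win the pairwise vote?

Option 2

Option 3 is ranked above Option 2 on 27 ballots; Option 2 above Option 3 on 31.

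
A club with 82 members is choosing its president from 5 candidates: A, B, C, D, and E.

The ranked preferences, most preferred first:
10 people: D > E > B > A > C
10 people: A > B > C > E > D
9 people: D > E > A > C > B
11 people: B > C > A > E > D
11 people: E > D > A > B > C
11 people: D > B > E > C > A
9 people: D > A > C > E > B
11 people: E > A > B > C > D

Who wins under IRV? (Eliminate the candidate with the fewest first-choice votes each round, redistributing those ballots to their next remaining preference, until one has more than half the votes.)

E

Round 1: A 10, B 11, C 0, D 39, E 22. C eliminated.
Round 2: A 10, B 11, D 39, E 22. A eliminated.
Round 3: B 21, D 39, E 22. B eliminated.
Round 4: D 39, E 43. E has a majority (≥42).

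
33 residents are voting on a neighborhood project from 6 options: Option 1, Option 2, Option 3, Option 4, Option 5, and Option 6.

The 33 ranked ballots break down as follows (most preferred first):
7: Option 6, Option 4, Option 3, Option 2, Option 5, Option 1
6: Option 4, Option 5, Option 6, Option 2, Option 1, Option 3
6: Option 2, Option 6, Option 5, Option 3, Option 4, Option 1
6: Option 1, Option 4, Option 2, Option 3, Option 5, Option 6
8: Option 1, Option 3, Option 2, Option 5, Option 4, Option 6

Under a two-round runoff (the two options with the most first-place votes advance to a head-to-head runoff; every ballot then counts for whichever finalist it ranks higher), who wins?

Round 1 first-place votes: Option 1 14, Option 2 6, Option 3 0, Option 4 6, Option 5 0, Option 6 7. Option 1 and Option 6 advance.
Runoff: Option 1 is ranked above Option 6 on 14 ballots, Option 6 above Option 1 on 19.

Option 6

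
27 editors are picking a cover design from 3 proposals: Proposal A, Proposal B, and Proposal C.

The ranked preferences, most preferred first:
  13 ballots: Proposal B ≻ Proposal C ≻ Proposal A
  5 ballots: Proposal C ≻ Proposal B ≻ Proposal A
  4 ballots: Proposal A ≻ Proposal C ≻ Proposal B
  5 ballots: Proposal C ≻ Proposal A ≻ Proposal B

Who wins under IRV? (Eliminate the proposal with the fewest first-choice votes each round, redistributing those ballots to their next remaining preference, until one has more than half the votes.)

Round 1: Proposal A 4, Proposal B 13, Proposal C 10. Proposal A eliminated.
Round 2: Proposal B 13, Proposal C 14. Proposal C has a majority (≥14).

Proposal C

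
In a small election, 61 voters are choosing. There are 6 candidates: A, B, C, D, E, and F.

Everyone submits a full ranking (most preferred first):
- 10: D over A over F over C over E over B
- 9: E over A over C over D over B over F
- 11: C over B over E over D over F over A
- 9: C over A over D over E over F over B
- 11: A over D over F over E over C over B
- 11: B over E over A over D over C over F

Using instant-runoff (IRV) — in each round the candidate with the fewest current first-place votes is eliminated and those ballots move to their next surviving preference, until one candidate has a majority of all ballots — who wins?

A

Round 1: A 11, B 11, C 20, D 10, E 9, F 0. F eliminated.
Round 2: A 11, B 11, C 20, D 10, E 9. E eliminated.
Round 3: A 20, B 11, C 20, D 10. D eliminated.
Round 4: A 30, B 11, C 20. B eliminated.
Round 5: A 41, C 20. A has a majority (≥31).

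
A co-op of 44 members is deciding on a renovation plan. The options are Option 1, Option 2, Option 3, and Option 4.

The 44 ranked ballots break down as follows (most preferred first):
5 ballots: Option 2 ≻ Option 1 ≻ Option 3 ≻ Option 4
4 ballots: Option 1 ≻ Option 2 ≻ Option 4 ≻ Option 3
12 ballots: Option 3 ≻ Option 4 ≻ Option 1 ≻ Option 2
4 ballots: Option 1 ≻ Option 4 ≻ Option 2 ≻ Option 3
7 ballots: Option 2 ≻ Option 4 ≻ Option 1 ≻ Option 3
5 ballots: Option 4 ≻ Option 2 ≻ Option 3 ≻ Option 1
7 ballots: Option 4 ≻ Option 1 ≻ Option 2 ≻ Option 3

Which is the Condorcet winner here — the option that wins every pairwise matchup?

Option 4

Option 4 vs Option 1: 31–13
Option 4 vs Option 2: 28–16
Option 4 vs Option 3: 27–17
Option 4 beats every other option.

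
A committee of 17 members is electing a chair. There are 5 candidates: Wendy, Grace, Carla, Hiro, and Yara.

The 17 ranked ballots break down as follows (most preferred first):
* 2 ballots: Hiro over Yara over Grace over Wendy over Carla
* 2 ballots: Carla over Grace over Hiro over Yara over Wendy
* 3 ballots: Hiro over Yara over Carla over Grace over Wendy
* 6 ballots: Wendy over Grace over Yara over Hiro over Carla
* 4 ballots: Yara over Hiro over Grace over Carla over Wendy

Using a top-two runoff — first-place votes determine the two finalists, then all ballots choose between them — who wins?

Round 1 first-place votes: Wendy 6, Grace 0, Carla 2, Hiro 5, Yara 4. Wendy and Hiro advance.
Runoff: Wendy is ranked above Hiro on 6 ballots, Hiro above Wendy on 11.

Hiro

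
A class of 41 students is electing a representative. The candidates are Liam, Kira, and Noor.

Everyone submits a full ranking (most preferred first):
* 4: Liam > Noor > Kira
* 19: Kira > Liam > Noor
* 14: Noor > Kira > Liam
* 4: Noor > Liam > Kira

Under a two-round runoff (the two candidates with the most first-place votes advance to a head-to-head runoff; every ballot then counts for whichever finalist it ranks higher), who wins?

Noor

Round 1 first-place votes: Liam 4, Kira 19, Noor 18. Kira and Noor advance.
Runoff: Kira is ranked above Noor on 19 ballots, Noor above Kira on 22.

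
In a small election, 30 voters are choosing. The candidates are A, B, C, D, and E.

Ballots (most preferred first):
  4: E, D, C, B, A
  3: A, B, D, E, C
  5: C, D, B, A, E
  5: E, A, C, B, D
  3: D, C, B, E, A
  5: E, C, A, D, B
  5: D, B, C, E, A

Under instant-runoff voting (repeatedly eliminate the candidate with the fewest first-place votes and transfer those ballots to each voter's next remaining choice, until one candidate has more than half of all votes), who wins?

Round 1: A 3, B 0, C 5, D 8, E 14. B eliminated.
Round 2: A 3, C 5, D 8, E 14. A eliminated.
Round 3: C 5, D 11, E 14. C eliminated.
Round 4: D 16, E 14. D has a majority (≥16).

D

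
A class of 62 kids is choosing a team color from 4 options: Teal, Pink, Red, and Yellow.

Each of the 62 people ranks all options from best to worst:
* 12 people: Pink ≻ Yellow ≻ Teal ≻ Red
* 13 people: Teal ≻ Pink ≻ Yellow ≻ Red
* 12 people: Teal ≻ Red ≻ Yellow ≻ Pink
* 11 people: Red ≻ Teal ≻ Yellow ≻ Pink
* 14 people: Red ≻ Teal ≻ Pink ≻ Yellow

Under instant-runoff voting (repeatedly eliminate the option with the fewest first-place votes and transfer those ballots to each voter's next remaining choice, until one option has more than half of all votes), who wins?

Teal

Round 1: Teal 25, Pink 12, Red 25, Yellow 0. Yellow eliminated.
Round 2: Teal 25, Pink 12, Red 25. Pink eliminated.
Round 3: Teal 37, Red 25. Teal has a majority (≥32).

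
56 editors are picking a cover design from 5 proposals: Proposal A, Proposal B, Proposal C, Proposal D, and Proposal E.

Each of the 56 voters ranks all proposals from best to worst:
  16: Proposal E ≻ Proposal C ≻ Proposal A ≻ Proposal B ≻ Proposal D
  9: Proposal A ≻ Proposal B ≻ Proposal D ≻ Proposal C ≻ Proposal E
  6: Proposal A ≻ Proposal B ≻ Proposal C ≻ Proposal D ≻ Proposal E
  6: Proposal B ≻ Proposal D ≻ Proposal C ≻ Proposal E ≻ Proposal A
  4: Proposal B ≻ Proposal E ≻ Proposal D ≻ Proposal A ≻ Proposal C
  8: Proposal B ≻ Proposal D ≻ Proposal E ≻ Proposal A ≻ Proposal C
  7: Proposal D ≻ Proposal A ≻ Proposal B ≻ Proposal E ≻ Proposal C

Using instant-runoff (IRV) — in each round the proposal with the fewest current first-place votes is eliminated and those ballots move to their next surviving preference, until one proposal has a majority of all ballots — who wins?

Proposal A

Round 1: Proposal A 15, Proposal B 18, Proposal C 0, Proposal D 7, Proposal E 16. Proposal C eliminated.
Round 2: Proposal A 15, Proposal B 18, Proposal D 7, Proposal E 16. Proposal D eliminated.
Round 3: Proposal A 22, Proposal B 18, Proposal E 16. Proposal E eliminated.
Round 4: Proposal A 38, Proposal B 18. Proposal A has a majority (≥29).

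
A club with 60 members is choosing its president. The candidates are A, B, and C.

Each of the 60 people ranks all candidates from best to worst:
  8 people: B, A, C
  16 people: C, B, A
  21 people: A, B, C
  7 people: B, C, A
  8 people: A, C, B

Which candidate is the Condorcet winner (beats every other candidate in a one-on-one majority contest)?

B

B vs A: 31–29
B vs C: 36–24
B beats every other candidate.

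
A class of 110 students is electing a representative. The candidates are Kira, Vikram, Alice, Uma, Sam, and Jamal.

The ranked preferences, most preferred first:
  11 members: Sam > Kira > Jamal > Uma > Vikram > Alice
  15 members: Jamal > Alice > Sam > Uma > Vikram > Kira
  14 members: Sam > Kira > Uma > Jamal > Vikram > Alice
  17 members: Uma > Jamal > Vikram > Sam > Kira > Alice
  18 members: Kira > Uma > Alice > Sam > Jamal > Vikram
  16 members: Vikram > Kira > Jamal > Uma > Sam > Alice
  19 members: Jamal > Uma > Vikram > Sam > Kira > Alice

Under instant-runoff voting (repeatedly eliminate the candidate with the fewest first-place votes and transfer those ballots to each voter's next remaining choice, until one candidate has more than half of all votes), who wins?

Kira

Round 1: Kira 18, Vikram 16, Alice 0, Uma 17, Sam 25, Jamal 34. Alice eliminated.
Round 2: Kira 18, Vikram 16, Uma 17, Sam 25, Jamal 34. Vikram eliminated.
Round 3: Kira 34, Uma 17, Sam 25, Jamal 34. Uma eliminated.
Round 4: Kira 34, Sam 25, Jamal 51. Sam eliminated.
Round 5: Kira 59, Jamal 51. Kira has a majority (≥56).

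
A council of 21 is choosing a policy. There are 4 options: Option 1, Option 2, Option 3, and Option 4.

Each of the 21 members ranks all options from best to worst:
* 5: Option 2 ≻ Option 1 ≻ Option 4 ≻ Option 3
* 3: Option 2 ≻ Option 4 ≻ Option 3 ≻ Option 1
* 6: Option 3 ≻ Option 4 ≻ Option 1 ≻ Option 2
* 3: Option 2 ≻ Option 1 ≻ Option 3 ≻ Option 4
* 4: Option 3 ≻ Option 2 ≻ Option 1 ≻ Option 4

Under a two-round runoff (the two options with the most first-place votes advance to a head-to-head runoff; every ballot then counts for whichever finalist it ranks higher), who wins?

Round 1 first-place votes: Option 1 0, Option 2 11, Option 3 10, Option 4 0. Option 2 and Option 3 advance.
Runoff: Option 2 is ranked above Option 3 on 11 ballots, Option 3 above Option 2 on 10.

Option 2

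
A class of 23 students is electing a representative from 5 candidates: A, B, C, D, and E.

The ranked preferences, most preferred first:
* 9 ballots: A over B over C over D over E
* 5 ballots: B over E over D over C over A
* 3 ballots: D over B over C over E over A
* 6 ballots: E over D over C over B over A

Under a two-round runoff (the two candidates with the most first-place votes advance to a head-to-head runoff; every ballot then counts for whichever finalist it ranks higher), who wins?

Round 1 first-place votes: A 9, B 5, C 0, D 3, E 6. A and E advance.
Runoff: A is ranked above E on 9 ballots, E above A on 14.

E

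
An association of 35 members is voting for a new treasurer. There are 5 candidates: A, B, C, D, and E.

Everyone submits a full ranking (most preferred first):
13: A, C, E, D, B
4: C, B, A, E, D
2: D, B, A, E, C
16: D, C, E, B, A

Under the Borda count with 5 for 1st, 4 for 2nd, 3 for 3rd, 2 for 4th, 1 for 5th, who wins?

C

A: 13×5 + 4×3 + 2×3 + 16×1 = 99
B: 13×1 + 4×4 + 2×4 + 16×2 = 69
C: 13×4 + 4×5 + 2×1 + 16×4 = 138
D: 13×2 + 4×1 + 2×5 + 16×5 = 120
E: 13×3 + 4×2 + 2×2 + 16×3 = 99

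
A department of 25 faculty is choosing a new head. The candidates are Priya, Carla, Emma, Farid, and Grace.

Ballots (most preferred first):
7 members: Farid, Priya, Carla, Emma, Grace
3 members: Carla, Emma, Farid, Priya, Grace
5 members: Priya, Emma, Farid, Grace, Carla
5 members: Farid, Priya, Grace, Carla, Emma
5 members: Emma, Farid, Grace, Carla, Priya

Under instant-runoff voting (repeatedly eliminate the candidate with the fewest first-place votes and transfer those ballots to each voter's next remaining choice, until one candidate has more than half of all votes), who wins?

Round 1: Priya 5, Carla 3, Emma 5, Farid 12, Grace 0. Grace eliminated.
Round 2: Priya 5, Carla 3, Emma 5, Farid 12. Carla eliminated.
Round 3: Priya 5, Emma 8, Farid 12. Priya eliminated.
Round 4: Emma 13, Farid 12. Emma has a majority (≥13).

Emma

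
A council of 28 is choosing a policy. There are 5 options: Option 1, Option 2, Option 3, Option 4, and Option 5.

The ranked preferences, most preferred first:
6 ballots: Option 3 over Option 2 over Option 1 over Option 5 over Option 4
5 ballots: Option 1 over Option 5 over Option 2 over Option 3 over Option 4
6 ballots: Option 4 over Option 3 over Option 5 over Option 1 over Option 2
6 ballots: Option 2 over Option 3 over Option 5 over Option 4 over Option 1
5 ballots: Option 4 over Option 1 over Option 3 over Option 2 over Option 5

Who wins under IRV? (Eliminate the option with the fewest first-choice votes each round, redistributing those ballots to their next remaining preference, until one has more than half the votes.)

Option 2

Round 1: Option 1 5, Option 2 6, Option 3 6, Option 4 11, Option 5 0. Option 5 eliminated.
Round 2: Option 1 5, Option 2 6, Option 3 6, Option 4 11. Option 1 eliminated.
Round 3: Option 2 11, Option 3 6, Option 4 11. Option 3 eliminated.
Round 4: Option 2 17, Option 4 11. Option 2 has a majority (≥15).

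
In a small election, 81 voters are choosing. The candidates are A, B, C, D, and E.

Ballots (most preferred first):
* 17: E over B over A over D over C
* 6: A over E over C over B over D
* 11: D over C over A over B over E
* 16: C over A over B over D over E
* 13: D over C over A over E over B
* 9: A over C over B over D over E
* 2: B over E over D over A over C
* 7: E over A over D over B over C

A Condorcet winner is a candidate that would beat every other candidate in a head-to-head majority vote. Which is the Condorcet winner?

A

A vs B: 62–19
A vs C: 41–40
A vs D: 55–26
A vs E: 55–26
A beats every other candidate.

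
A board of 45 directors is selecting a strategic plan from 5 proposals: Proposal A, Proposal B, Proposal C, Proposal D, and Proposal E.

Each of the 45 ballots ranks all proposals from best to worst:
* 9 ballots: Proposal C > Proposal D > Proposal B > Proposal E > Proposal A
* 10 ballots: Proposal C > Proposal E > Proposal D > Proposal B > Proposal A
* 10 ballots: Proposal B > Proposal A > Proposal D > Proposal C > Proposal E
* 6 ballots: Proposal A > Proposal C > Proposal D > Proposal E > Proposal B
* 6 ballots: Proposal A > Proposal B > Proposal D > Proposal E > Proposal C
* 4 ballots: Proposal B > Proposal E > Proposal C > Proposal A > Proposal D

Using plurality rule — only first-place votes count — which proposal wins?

Proposal C

First-place votes: Proposal A 12, Proposal B 14, Proposal C 19, Proposal D 0, Proposal E 0.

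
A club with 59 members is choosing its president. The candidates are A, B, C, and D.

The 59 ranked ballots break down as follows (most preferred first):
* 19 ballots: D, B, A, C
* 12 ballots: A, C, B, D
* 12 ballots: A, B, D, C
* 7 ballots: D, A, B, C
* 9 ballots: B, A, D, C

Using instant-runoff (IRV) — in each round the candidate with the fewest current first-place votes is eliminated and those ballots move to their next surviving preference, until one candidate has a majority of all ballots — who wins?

Round 1: A 24, B 9, C 0, D 26. C eliminated.
Round 2: A 24, B 9, D 26. B eliminated.
Round 3: A 33, D 26. A has a majority (≥30).

A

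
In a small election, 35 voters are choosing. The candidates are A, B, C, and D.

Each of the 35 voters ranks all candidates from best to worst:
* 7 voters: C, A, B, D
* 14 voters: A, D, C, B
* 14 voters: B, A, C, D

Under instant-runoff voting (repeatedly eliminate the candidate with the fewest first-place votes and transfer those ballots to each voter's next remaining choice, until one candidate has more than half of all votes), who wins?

Round 1: A 14, B 14, C 7, D 0. D eliminated.
Round 2: A 14, B 14, C 7. C eliminated.
Round 3: A 21, B 14. A has a majority (≥18).

A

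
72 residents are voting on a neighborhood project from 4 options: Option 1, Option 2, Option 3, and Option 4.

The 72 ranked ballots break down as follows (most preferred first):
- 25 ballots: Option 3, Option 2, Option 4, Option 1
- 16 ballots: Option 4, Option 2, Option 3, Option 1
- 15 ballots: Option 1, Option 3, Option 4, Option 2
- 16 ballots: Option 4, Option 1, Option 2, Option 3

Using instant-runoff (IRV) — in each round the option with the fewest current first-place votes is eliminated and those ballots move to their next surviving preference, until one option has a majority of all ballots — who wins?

Round 1: Option 1 15, Option 2 0, Option 3 25, Option 4 32. Option 2 eliminated.
Round 2: Option 1 15, Option 3 25, Option 4 32. Option 1 eliminated.
Round 3: Option 3 40, Option 4 32. Option 3 has a majority (≥37).

Option 3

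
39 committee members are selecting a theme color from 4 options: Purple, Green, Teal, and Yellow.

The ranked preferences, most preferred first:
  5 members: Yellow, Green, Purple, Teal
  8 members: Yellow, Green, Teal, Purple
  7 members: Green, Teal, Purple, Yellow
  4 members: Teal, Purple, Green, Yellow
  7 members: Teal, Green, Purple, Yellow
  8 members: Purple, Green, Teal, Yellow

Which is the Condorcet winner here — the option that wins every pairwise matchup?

Green vs Purple: 27–12
Green vs Teal: 28–11
Green vs Yellow: 26–13
Green beats every other option.

Green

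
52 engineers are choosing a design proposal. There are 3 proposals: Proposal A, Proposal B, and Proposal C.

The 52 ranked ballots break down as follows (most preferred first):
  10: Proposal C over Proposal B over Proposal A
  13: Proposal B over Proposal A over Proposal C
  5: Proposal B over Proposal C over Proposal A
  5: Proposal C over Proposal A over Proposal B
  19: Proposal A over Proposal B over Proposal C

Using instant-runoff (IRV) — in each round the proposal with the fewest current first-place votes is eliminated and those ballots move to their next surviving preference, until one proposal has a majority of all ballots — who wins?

Round 1: Proposal A 19, Proposal B 18, Proposal C 15. Proposal C eliminated.
Round 2: Proposal A 24, Proposal B 28. Proposal B has a majority (≥27).

Proposal B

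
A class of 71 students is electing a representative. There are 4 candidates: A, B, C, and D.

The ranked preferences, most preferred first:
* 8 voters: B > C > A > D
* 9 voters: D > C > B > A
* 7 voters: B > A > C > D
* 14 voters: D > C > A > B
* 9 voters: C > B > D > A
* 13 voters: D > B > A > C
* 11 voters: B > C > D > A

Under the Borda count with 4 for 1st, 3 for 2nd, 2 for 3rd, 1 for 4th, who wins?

B

A: 8×2 + 9×1 + 7×3 + 14×2 + 9×1 + 13×2 + 11×1 = 120
B: 8×4 + 9×2 + 7×4 + 14×1 + 9×3 + 13×3 + 11×4 = 202
C: 8×3 + 9×3 + 7×2 + 14×3 + 9×4 + 13×1 + 11×3 = 189
D: 8×1 + 9×4 + 7×1 + 14×4 + 9×2 + 13×4 + 11×2 = 199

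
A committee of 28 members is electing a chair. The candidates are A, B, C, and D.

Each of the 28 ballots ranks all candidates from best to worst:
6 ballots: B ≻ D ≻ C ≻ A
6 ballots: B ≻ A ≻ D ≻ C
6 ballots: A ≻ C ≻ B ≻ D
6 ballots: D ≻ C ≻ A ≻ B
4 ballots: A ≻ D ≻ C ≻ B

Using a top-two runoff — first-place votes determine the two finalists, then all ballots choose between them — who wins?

A

Round 1 first-place votes: A 10, B 12, C 0, D 6. B and A advance.
Runoff: B is ranked above A on 12 ballots, A above B on 16.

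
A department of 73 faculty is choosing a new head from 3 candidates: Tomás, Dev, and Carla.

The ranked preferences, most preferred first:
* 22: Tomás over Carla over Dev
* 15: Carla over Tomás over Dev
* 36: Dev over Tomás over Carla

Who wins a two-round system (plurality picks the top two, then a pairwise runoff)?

Round 1 first-place votes: Tomás 22, Dev 36, Carla 15. Dev and Tomás advance.
Runoff: Dev is ranked above Tomás on 36 ballots, Tomás above Dev on 37.

Tomás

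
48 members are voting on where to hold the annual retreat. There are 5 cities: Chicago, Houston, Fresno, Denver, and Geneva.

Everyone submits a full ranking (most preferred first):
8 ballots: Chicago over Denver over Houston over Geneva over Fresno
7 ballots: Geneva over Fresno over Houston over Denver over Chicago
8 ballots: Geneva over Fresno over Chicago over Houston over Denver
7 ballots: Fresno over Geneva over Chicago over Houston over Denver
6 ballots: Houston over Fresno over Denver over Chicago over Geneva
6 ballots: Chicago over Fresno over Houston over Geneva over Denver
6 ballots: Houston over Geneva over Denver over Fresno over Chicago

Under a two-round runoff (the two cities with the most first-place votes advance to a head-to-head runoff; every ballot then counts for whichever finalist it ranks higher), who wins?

Round 1 first-place votes: Chicago 14, Houston 12, Fresno 7, Denver 0, Geneva 15. Geneva and Chicago advance.
Runoff: Geneva is ranked above Chicago on 28 ballots, Chicago above Geneva on 20.

Geneva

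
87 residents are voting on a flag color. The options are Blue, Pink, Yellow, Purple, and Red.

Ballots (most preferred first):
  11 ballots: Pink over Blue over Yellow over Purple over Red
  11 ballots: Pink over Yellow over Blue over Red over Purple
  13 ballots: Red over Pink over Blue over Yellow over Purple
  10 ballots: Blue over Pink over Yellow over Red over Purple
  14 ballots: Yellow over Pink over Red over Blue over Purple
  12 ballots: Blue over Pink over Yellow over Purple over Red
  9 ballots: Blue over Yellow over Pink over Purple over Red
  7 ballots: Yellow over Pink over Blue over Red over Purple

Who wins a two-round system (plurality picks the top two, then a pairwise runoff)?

Pink

Round 1 first-place votes: Blue 31, Pink 22, Yellow 21, Purple 0, Red 13. Blue and Pink advance.
Runoff: Blue is ranked above Pink on 31 ballots, Pink above Blue on 56.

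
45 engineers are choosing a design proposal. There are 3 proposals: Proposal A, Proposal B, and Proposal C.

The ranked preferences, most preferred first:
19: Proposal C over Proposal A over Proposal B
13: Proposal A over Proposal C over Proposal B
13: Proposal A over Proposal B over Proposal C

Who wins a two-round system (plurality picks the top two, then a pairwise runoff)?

Round 1 first-place votes: Proposal A 26, Proposal B 0, Proposal C 19. Proposal A and Proposal C advance.
Runoff: Proposal A is ranked above Proposal C on 26 ballots, Proposal C above Proposal A on 19.

Proposal A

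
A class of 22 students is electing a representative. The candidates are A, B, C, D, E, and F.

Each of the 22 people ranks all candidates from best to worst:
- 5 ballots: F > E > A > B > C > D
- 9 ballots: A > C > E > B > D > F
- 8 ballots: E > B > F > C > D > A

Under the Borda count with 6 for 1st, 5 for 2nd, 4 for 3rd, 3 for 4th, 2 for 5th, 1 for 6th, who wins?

E

A: 5×4 + 9×6 + 8×1 = 82
B: 5×3 + 9×3 + 8×5 = 82
C: 5×2 + 9×5 + 8×3 = 79
D: 5×1 + 9×2 + 8×2 = 39
E: 5×5 + 9×4 + 8×6 = 109
F: 5×6 + 9×1 + 8×4 = 71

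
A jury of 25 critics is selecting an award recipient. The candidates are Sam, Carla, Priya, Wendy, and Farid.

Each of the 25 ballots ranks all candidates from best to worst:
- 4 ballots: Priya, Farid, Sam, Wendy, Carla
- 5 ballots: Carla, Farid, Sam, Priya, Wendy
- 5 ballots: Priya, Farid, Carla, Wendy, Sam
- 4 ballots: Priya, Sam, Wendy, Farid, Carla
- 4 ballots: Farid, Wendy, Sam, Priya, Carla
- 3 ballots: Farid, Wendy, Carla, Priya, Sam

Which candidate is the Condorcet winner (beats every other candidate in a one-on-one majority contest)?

Priya

Priya vs Sam: 16–9
Priya vs Carla: 17–8
Priya vs Wendy: 18–7
Priya vs Farid: 13–12
Priya beats every other candidate.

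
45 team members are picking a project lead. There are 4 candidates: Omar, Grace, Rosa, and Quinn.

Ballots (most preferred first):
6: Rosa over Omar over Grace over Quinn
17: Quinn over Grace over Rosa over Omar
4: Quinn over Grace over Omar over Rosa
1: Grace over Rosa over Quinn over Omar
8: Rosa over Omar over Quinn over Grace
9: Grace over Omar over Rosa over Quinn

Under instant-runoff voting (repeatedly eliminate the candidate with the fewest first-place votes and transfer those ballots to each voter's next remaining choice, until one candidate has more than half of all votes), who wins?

Rosa

Round 1: Omar 0, Grace 10, Rosa 14, Quinn 21. Omar eliminated.
Round 2: Grace 10, Rosa 14, Quinn 21. Grace eliminated.
Round 3: Rosa 24, Quinn 21. Rosa has a majority (≥23).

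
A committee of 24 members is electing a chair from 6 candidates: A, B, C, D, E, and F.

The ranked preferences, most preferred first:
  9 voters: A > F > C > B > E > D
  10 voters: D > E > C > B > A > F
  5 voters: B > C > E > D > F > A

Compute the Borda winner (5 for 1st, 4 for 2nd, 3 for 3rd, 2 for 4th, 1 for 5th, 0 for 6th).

C

A: 9×5 + 10×1 + 5×0 = 55
B: 9×2 + 10×2 + 5×5 = 63
C: 9×3 + 10×3 + 5×4 = 77
D: 9×0 + 10×5 + 5×2 = 60
E: 9×1 + 10×4 + 5×3 = 64
F: 9×4 + 10×0 + 5×1 = 41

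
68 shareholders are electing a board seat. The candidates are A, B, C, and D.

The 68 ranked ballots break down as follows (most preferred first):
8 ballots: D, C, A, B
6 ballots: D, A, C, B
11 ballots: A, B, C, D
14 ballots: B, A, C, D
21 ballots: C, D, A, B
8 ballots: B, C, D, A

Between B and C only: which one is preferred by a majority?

C

B is ranked above C on 33 ballots; C above B on 35.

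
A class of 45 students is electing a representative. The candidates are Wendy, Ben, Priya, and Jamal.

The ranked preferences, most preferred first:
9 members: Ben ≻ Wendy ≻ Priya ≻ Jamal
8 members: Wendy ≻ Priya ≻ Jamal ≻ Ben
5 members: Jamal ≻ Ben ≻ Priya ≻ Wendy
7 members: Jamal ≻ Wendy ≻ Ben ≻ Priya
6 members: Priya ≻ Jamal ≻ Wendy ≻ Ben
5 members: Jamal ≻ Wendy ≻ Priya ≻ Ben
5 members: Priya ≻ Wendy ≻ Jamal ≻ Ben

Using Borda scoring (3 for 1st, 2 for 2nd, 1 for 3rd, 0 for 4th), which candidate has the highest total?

Wendy

Wendy: 9×2 + 8×3 + 5×0 + 7×2 + 6×1 + 5×2 + 5×2 = 82
Ben: 9×3 + 8×0 + 5×2 + 7×1 + 6×0 + 5×0 + 5×0 = 44
Priya: 9×1 + 8×2 + 5×1 + 7×0 + 6×3 + 5×1 + 5×3 = 68
Jamal: 9×0 + 8×1 + 5×3 + 7×3 + 6×2 + 5×3 + 5×1 = 76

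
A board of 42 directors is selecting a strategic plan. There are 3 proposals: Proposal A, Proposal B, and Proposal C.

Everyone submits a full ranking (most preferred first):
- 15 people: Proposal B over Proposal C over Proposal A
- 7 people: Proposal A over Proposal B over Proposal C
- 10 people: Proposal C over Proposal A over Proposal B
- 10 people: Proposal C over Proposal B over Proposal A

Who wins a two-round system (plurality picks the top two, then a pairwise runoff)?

Proposal B

Round 1 first-place votes: Proposal A 7, Proposal B 15, Proposal C 20. Proposal C and Proposal B advance.
Runoff: Proposal C is ranked above Proposal B on 20 ballots, Proposal B above Proposal C on 22.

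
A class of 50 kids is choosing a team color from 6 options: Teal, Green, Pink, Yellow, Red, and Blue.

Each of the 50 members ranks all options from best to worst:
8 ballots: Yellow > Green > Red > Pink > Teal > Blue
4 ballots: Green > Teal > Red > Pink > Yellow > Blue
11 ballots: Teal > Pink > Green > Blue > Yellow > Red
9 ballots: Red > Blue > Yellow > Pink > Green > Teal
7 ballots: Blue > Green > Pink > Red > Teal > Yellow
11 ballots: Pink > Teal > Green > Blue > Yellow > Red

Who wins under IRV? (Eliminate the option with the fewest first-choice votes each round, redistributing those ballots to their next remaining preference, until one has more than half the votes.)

Round 1: Teal 11, Green 4, Pink 11, Yellow 8, Red 9, Blue 7. Green eliminated.
Round 2: Teal 15, Pink 11, Yellow 8, Red 9, Blue 7. Blue eliminated.
Round 3: Teal 15, Pink 18, Yellow 8, Red 9. Yellow eliminated.
Round 4: Teal 15, Pink 18, Red 17. Teal eliminated.
Round 5: Pink 29, Red 21. Pink has a majority (≥26).

Pink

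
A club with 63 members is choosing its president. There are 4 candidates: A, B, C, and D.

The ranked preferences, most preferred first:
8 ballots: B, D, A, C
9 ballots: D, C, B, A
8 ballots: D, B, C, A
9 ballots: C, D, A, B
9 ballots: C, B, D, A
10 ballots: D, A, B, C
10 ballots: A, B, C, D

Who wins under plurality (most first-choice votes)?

D

First-place votes: A 10, B 8, C 18, D 27.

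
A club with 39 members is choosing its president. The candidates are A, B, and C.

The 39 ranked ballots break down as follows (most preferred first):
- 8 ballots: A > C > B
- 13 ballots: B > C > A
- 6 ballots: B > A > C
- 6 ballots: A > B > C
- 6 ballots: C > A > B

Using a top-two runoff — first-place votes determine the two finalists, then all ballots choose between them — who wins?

A

Round 1 first-place votes: A 14, B 19, C 6. B and A advance.
Runoff: B is ranked above A on 19 ballots, A above B on 20.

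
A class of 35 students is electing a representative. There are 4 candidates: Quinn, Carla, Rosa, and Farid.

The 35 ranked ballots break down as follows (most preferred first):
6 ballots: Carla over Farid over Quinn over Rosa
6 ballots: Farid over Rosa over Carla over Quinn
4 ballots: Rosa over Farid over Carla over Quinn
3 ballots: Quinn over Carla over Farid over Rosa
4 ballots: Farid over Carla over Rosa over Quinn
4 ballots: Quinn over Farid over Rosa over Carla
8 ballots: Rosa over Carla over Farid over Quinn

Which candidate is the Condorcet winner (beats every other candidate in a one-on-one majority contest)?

Farid vs Quinn: 28–7
Farid vs Carla: 18–17
Farid vs Rosa: 23–12
Farid beats every other candidate.

Farid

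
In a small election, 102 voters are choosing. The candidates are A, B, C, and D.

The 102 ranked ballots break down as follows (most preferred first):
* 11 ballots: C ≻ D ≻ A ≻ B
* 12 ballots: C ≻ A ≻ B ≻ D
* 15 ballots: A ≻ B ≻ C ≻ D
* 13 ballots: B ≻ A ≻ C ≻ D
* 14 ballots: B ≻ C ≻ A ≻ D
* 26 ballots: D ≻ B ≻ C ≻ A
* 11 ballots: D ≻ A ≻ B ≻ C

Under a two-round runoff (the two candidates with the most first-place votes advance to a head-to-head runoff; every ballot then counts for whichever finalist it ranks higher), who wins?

B

Round 1 first-place votes: A 15, B 27, C 23, D 37. D and B advance.
Runoff: D is ranked above B on 48 ballots, B above D on 54.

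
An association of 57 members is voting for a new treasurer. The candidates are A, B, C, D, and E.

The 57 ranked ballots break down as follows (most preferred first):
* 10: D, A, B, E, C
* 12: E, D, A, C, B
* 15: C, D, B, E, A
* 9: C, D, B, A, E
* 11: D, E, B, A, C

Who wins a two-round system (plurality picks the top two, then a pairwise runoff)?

D

Round 1 first-place votes: A 0, B 0, C 24, D 21, E 12. C and D advance.
Runoff: C is ranked above D on 24 ballots, D above C on 33.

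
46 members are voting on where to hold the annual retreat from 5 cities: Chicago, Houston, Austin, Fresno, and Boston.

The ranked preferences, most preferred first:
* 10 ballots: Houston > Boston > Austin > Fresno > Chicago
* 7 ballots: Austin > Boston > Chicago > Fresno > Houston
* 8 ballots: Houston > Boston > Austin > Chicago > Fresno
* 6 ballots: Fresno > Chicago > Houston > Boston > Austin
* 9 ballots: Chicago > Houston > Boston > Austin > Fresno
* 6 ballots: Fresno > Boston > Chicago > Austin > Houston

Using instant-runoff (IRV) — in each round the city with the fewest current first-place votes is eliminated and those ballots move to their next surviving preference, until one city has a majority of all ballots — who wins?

Round 1: Chicago 9, Houston 18, Austin 7, Fresno 12, Boston 0. Boston eliminated.
Round 2: Chicago 9, Houston 18, Austin 7, Fresno 12. Austin eliminated.
Round 3: Chicago 16, Houston 18, Fresno 12. Fresno eliminated.
Round 4: Chicago 28, Houston 18. Chicago has a majority (≥24).

Chicago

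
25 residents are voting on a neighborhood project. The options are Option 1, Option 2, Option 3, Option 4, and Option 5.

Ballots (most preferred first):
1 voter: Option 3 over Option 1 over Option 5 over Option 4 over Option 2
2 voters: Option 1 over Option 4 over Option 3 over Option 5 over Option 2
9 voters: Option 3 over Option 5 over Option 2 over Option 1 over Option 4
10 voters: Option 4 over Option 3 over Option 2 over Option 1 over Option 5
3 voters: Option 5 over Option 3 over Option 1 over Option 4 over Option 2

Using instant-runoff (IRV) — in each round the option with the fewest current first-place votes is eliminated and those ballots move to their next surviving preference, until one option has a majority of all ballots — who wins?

Round 1: Option 1 2, Option 2 0, Option 3 10, Option 4 10, Option 5 3. Option 2 eliminated.
Round 2: Option 1 2, Option 3 10, Option 4 10, Option 5 3. Option 1 eliminated.
Round 3: Option 3 10, Option 4 12, Option 5 3. Option 5 eliminated.
Round 4: Option 3 13, Option 4 12. Option 3 has a majority (≥13).

Option 3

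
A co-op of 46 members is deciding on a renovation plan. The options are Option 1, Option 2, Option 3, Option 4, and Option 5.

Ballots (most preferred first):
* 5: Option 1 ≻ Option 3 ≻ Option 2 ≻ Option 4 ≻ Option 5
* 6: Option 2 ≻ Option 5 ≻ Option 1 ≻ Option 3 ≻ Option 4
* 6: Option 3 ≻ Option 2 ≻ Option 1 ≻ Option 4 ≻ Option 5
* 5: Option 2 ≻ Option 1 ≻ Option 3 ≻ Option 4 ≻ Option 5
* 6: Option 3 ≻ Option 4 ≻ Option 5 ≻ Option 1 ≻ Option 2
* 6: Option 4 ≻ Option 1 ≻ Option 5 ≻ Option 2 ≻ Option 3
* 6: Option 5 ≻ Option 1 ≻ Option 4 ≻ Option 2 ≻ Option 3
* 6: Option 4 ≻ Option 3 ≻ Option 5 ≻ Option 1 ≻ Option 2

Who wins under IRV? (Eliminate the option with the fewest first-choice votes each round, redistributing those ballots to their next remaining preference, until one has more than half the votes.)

Round 1: Option 1 5, Option 2 11, Option 3 12, Option 4 12, Option 5 6. Option 1 eliminated.
Round 2: Option 2 11, Option 3 17, Option 4 12, Option 5 6. Option 5 eliminated.
Round 3: Option 2 11, Option 3 17, Option 4 18. Option 2 eliminated.
Round 4: Option 3 28, Option 4 18. Option 3 has a majority (≥24).

Option 3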